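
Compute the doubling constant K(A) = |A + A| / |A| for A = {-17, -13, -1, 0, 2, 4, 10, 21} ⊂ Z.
K = |A + A| / |A| = 31/8

Enumerate A + A = {a + b : a, b ∈ A}. With |A| = 8, there are |A|^2 = 64 ordered sum pairs; collecting distinct values, A + A = {-34, -30, -26, -18, -17, -15, -14, -13, -11, -9, -7, -3, -2, -1, 0, 1, 2, 3, 4, 6, 8, 9, 10, 12, 14, 20, 21, 23, 25, 31, 42}, so |A + A| = 31. Thus K = 31/8. For comparison, the minimum possible |A + A| over all 8-element sets is 2·8 − 1 = 15 (so min K = 15/8), attained only by arithmetic progressions.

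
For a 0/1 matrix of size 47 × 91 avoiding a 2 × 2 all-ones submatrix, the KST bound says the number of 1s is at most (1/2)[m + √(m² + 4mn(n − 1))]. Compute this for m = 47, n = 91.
z(47, 91; 2, 2) ≤ (1/2)[47 + √(47² + 4·47·91·90)] = (1/2)[47 + √1541929] = 644.3722

Kővári–Sós–Turán: let r_1, ..., r_47 be the row sums and z = Σ r_i the total number of 1s. Each pair of columns can share at most one row with both entries 1 (else a 2×2 all-ones block appears), so Σ_i C(r_i, 2) ≤ C(91, 2) = 4095. By convexity Σ_i C(r_i, 2) ≥ 47·C(z/47, 2) = z(z − 47)/(2·47), giving z² − 47z − 47·91·90 ≤ 0 and hence z ≤ (1/2)[47 + √(2209 + 4·384930)] = (1/2)[47 + √1541929] ≈ (1/2)(47 + 1241.7443) = 644.3722.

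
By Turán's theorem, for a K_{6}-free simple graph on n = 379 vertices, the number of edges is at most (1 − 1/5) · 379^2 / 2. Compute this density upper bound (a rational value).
Turán density bound = (4/5) · 379^2/2 = 287282/5 ≈ 57456.4

Turán's theorem: ex(n, K_{r+1}) is achieved by the complete r-partite Turán graph T(n, r) with parts as balanced as possible, and is at most (1 − 1/r) · n^2/2. For r = 5, n = 379: the density bound is (4/5) · 143641/2 = 287282/5 ≈ 57456.4. The integer-valued extremum is e(T(379, 5)) = 57456, which is strictly less than the density bound 287282/5 since 5 ∤ 379 (the parts of T(379, 5) cannot all be equal).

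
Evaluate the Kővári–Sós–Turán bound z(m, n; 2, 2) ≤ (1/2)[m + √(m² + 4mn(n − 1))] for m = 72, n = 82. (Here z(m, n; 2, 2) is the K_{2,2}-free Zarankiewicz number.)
z(72, 82; 2, 2) ≤ (1/2)[72 + √(72² + 4·72·82·81)] = (1/2)[72 + √1918080] = 728.4738

Kővári–Sós–Turán: let r_1, ..., r_72 be the row sums and z = Σ r_i the total number of 1s. Each pair of columns can share at most one row with both entries 1 (else a 2×2 all-ones block appears), so Σ_i C(r_i, 2) ≤ C(82, 2) = 3321. By convexity Σ_i C(r_i, 2) ≥ 72·C(z/72, 2) = z(z − 72)/(2·72), giving z² − 72z − 72·82·81 ≤ 0 and hence z ≤ (1/2)[72 + √(5184 + 4·478224)] = (1/2)[72 + √1918080] ≈ (1/2)(72 + 1384.9477) = 728.4738.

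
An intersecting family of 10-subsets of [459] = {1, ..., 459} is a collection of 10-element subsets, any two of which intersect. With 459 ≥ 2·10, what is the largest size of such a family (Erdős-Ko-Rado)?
max |F| = C(458, 9) = 2257753009524777050

The Erdős-Ko-Rado theorem states: for n ≥ 2k, an intersecting family of k-subsets of an n-element set has size at most C(n − 1, k − 1), with equality for 'star' families {A ⊆ [n] : |A| = k, i ∈ A} (fix an element i). For n = 459, k = 10: C(458, 9) = 2257753009524777050.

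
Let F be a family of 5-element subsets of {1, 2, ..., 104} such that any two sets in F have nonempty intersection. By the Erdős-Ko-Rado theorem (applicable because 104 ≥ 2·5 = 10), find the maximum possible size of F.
max |F| = C(103, 4) = 4421275

Erdős-Ko-Rado (1961): when n ≥ 2k, max |F| = C(n−1, k−1). The bound is attained by the star {A : i ∈ A} for any fixed i ∈ [n]. Here C(104−1, 5−1) = C(103, 4) = 4421275.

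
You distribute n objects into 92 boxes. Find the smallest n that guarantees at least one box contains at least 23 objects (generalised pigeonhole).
n = (23 − 1)·92 + 1 = 2025

By the generalised pigeonhole principle, to guarantee some box contains ≥ r objects we need more than (r − 1) · k objects total. Threshold: n = (r − 1) · k + 1. With r = 23 and k = 92: n = 22 · 92 + 1 = 2024 + 1 = 2025. For n = 2024 = 22 · 92, we can put exactly 22 objects in every box, avoiding 23 in any single one — so 2025 is tight.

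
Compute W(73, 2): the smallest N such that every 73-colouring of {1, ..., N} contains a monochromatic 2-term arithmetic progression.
W(73, 2) = 73 + 1 = 74

A 2-term AP is any pair of integers, so a monochromatic 2-AP exists iff some colour is used at least twice. With 73 colours, the colouring i ↦ i on {1, ..., 73} uses each colour once, avoiding any monochromatic pair, so W(73, 2) > 73. For {1, ..., 74}, pigeonhole forces two integers of the same colour, which form a monochromatic 2-AP. Hence W(73, 2) = 74.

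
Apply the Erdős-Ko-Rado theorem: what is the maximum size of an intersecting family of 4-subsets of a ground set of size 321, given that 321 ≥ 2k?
max |F| = C(320, 3) = 5410240

The Erdős-Ko-Rado theorem states: for n ≥ 2k, an intersecting family of k-subsets of an n-element set has size at most C(n − 1, k − 1), with equality for 'star' families {A ⊆ [n] : |A| = k, i ∈ A} (fix an element i). For n = 321, k = 4: C(320, 3) = 5410240.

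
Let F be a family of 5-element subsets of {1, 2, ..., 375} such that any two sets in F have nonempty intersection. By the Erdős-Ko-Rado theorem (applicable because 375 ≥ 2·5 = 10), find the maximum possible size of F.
max |F| = C(374, 4) = 802206251

Erdős-Ko-Rado (1961): when n ≥ 2k, max |F| = C(n−1, k−1). The bound is attained by the star {A : i ∈ A} for any fixed i ∈ [n]. Here C(375−1, 5−1) = C(374, 4) = 802206251.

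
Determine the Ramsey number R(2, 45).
R(2, 45) = 45

R(2, k) = k for all k ≥ 2: in a 2-colouring of K_k, either some edge is red (a red K_2) or all edges are blue (a blue K_k). And K_{44} coloured all-blue has no blue K_45, so R(2, 45) > 44. Hence R(2, 45) = 45.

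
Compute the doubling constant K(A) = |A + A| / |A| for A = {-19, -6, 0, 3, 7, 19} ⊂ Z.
K = |A + A| / |A| = 19/6

Enumerate A + A = {a + b : a, b ∈ A}. With |A| = 6, there are |A|^2 = 36 ordered sum pairs; collecting distinct values, A + A = {-38, -25, -19, -16, -12, -6, -3, 0, 1, 3, 6, 7, 10, 13, 14, 19, 22, 26, 38}, so |A + A| = 19. Thus K = 19/6. For comparison, the minimum possible |A + A| over all 6-element sets is 2·6 − 1 = 11 (so min K = 11/6), attained only by arithmetic progressions.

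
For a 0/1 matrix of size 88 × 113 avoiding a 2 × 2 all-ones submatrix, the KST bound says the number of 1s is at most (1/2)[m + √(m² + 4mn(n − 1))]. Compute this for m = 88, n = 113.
z(88, 113; 2, 2) ≤ (1/2)[88 + √(88² + 4·88·113·112)] = (1/2)[88 + √4462656] = 1100.25

Kővári–Sós–Turán: let r_1, ..., r_88 be the row sums and z = Σ r_i the total number of 1s. Each pair of columns can share at most one row with both entries 1 (else a 2×2 all-ones block appears), so Σ_i C(r_i, 2) ≤ C(113, 2) = 6328. By convexity Σ_i C(r_i, 2) ≥ 88·C(z/88, 2) = z(z − 88)/(2·88), giving z² − 88z − 88·113·112 ≤ 0 and hence z ≤ (1/2)[88 + √(7744 + 4·1113728)] = (1/2)[88 + √4462656] ≈ (1/2)(88 + 2112.4999) = 1100.25.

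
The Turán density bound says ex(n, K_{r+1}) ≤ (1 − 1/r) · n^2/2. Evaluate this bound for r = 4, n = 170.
Turán density bound = (3/4) · 170^2/2 = 21675/2 ≈ 10837.5

Turán's theorem: ex(n, K_{r+1}) is achieved by the complete r-partite Turán graph T(n, r) with parts as balanced as possible, and is at most (1 − 1/r) · n^2/2. For r = 4, n = 170: the density bound is (3/4) · 28900/2 = 21675/2 ≈ 10837.5. The integer-valued extremum is e(T(170, 4)) = 10837, which is strictly less than the density bound 21675/2 since 4 ∤ 170 (the parts of T(170, 4) cannot all be equal).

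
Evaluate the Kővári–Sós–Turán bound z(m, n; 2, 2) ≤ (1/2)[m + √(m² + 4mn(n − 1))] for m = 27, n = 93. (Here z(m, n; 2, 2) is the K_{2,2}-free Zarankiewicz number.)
z(27, 93; 2, 2) ≤ (1/2)[27 + √(27² + 4·27·93·92)] = (1/2)[27 + √924777] = 494.3266

Kővári–Sós–Turán: let r_1, ..., r_27 be the row sums and z = Σ r_i the total number of 1s. Each pair of columns can share at most one row with both entries 1 (else a 2×2 all-ones block appears), so Σ_i C(r_i, 2) ≤ C(93, 2) = 4278. By convexity Σ_i C(r_i, 2) ≥ 27·C(z/27, 2) = z(z − 27)/(2·27), giving z² − 27z − 27·93·92 ≤ 0 and hence z ≤ (1/2)[27 + √(729 + 4·231012)] = (1/2)[27 + √924777] ≈ (1/2)(27 + 961.6533) = 494.3266.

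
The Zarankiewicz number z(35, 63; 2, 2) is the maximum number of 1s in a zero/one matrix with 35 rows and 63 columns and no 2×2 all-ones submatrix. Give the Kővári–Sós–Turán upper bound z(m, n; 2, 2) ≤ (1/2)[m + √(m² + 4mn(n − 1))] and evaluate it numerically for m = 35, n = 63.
z(35, 63; 2, 2) ≤ (1/2)[35 + √(35² + 4·35·63·62)] = (1/2)[35 + √548065] = 387.6571

Kővári–Sós–Turán: let r_1, ..., r_35 be the row sums and z = Σ r_i the total number of 1s. Each pair of columns can share at most one row with both entries 1 (else a 2×2 all-ones block appears), so Σ_i C(r_i, 2) ≤ C(63, 2) = 1953. By convexity Σ_i C(r_i, 2) ≥ 35·C(z/35, 2) = z(z − 35)/(2·35), giving z² − 35z − 35·63·62 ≤ 0 and hence z ≤ (1/2)[35 + √(1225 + 4·136710)] = (1/2)[35 + √548065] ≈ (1/2)(35 + 740.3141) = 387.6571.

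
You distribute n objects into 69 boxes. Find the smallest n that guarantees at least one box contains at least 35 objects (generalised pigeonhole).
n = (35 − 1)·69 + 1 = 2347

By the generalised pigeonhole principle, to guarantee some box contains ≥ r objects we need more than (r − 1) · k objects total. Threshold: n = (r − 1) · k + 1. With r = 35 and k = 69: n = 34 · 69 + 1 = 2346 + 1 = 2347. For n = 2346 = 34 · 69, we can put exactly 34 objects in every box, avoiding 35 in any single one — so 2347 is tight.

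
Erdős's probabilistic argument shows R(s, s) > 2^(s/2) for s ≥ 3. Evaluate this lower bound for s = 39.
2^(39/2) = 741455.2002; so R(39, 39) > 741455.2002

Colour each edge of K_n uniformly at random with red/blue. The expected number of monochromatic K_39 is C(n, 39) · 2 · 2^(−C(39,2)). If C(n, 39) · 2^(1 − C(39,2)) < 1, then with positive probability no monochromatic K_39 exists, so R(39, 39) > n. The standard estimate C(n, 39) ≤ n^39/39! shows this inequality holds whenever n ≤ 2^(39/2) (since 39! · 2^(C(39,2) − 1) > 2^(39^2/2) ≥ n^39). Hence R(39, 39) > 2^(39/2) = 741455.2002.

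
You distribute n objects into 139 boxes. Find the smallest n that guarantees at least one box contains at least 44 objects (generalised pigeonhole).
n = (44 − 1)·139 + 1 = 5978

By the generalised pigeonhole principle, to guarantee some box contains ≥ r objects we need more than (r − 1) · k objects total. Threshold: n = (r − 1) · k + 1. With r = 44 and k = 139: n = 43 · 139 + 1 = 5977 + 1 = 5978. For n = 5977 = 43 · 139, we can put exactly 43 objects in every box, avoiding 44 in any single one — so 5978 is tight.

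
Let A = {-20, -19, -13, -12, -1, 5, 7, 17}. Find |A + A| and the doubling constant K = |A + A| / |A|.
K = |A + A| / |A| = 31/8

Enumerate A + A = {a + b : a, b ∈ A}. With |A| = 8, there are |A|^2 = 64 ordered sum pairs; collecting distinct values, A + A = {-40, -39, -38, -33, -32, -31, -26, -25, -24, -21, -20, -15, -14, -13, -12, -8, -7, -6, -5, -3, -2, 4, 5, 6, 10, 12, 14, 16, 22, 24, 34}, so |A + A| = 31. Thus K = 31/8. For comparison, the minimum possible |A + A| over all 8-element sets is 2·8 − 1 = 15 (so min K = 15/8), attained only by arithmetic progressions.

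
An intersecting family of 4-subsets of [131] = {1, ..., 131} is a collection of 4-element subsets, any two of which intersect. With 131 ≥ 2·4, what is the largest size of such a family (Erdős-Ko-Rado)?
max |F| = C(130, 3) = 357760

The Erdős-Ko-Rado theorem states: for n ≥ 2k, an intersecting family of k-subsets of an n-element set has size at most C(n − 1, k − 1), with equality for 'star' families {A ⊆ [n] : |A| = k, i ∈ A} (fix an element i). For n = 131, k = 4: C(130, 3) = 357760.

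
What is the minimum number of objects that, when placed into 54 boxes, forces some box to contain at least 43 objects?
n = (43 − 1)·54 + 1 = 2269

By the generalised pigeonhole principle, to guarantee some box contains ≥ r objects we need more than (r − 1) · k objects total. Threshold: n = (r − 1) · k + 1. With r = 43 and k = 54: n = 42 · 54 + 1 = 2268 + 1 = 2269. For n = 2268 = 42 · 54, we can put exactly 42 objects in every box, avoiding 43 in any single one — so 2269 is tight.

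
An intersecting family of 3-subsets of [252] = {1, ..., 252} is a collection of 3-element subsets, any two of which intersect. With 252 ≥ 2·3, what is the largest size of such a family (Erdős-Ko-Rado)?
max |F| = C(251, 2) = 31375

The Erdős-Ko-Rado theorem states: for n ≥ 2k, an intersecting family of k-subsets of an n-element set has size at most C(n − 1, k − 1), with equality for 'star' families {A ⊆ [n] : |A| = k, i ∈ A} (fix an element i). For n = 252, k = 3: C(251, 2) = 31375.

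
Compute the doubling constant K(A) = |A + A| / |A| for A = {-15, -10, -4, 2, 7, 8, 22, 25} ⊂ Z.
K = |A + A| / |A| = 30/8 = 15/4

Enumerate A + A = {a + b : a, b ∈ A}. With |A| = 8, there are |A|^2 = 64 ordered sum pairs; collecting distinct values, A + A = {-30, -25, -20, -19, -14, -13, -8, -7, -3, -2, 3, 4, 7, 9, 10, 12, 14, 15, 16, 18, 21, 24, 27, 29, 30, 32, 33, 44, 47, 50}, so |A + A| = 30. Thus K = 30/8 = 15/4. For comparison, the minimum possible |A + A| over all 8-element sets is 2·8 − 1 = 15 (so min K = 15/8), attained only by arithmetic progressions.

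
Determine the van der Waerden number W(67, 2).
W(67, 2) = 67 + 1 = 68

A 2-term AP is any pair of integers, so a monochromatic 2-AP exists iff some colour is used at least twice. With 67 colours, the colouring i ↦ i on {1, ..., 67} uses each colour once, avoiding any monochromatic pair, so W(67, 2) > 67. For {1, ..., 68}, pigeonhole forces two integers of the same colour, which form a monochromatic 2-AP. Hence W(67, 2) = 68.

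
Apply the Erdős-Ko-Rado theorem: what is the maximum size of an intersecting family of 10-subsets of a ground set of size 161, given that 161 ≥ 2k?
max |F| = C(160, 9) = 150599264060960

Erdős-Ko-Rado (1961): when n ≥ 2k, max |F| = C(n−1, k−1). The bound is attained by the star {A : i ∈ A} for any fixed i ∈ [n]. Here C(161−1, 10−1) = C(160, 9) = 150599264060960.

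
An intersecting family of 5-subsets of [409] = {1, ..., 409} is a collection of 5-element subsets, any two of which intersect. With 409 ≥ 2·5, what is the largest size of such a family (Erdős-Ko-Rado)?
max |F| = C(408, 4) = 1137691170

The Erdős-Ko-Rado theorem states: for n ≥ 2k, an intersecting family of k-subsets of an n-element set has size at most C(n − 1, k − 1), with equality for 'star' families {A ⊆ [n] : |A| = k, i ∈ A} (fix an element i). For n = 409, k = 5: C(408, 4) = 1137691170.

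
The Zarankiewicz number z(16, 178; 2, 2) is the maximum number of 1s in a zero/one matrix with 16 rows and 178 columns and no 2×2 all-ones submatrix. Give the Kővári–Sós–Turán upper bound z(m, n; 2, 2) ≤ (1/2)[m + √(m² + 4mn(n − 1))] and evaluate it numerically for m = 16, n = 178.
z(16, 178; 2, 2) ≤ (1/2)[16 + √(16² + 4·16·178·177)] = (1/2)[16 + √2016640] = 718.0423

Kővári–Sós–Turán: let r_1, ..., r_16 be the row sums and z = Σ r_i the total number of 1s. Each pair of columns can share at most one row with both entries 1 (else a 2×2 all-ones block appears), so Σ_i C(r_i, 2) ≤ C(178, 2) = 15753. By convexity Σ_i C(r_i, 2) ≥ 16·C(z/16, 2) = z(z − 16)/(2·16), giving z² − 16z − 16·178·177 ≤ 0 and hence z ≤ (1/2)[16 + √(256 + 4·504096)] = (1/2)[16 + √2016640] ≈ (1/2)(16 + 1420.0845) = 718.0423.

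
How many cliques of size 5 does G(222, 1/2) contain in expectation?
E[# K_5] = C(222, 5) · (1/2)^C(5, 2) = 4294249674 / 2^10 = 2147124837/512 ≈ 4193603.197266

For each 5-subset S of vertices (there are C(222, 5) = 4294249674 such S), let X_S = 1 if S induces a K_5 (all C(5, 2) = 10 edges present). Then P(X_S = 1) = (1/2)^10 = 1/1024. By linearity of expectation, E[# K_5] = C(222, 5) · (1/2)^10 = 4294249674 / 1024 = 2147124837/512 ≈ 4193603.197266.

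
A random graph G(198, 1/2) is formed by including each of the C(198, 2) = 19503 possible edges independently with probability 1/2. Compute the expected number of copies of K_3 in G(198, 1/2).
E[# K_3] = C(198, 3) · (1/2)^C(3, 2) = 1274196 / 2^3 = 318549/2 = 159274.5

For each 3-subset S of vertices (there are C(198, 3) = 1274196 such S), let X_S = 1 if S induces a K_3 (all C(3, 2) = 3 edges present). Then P(X_S = 1) = (1/2)^3 = 1/8. By linearity of expectation, E[# K_3] = C(198, 3) · (1/2)^3 = 1274196 / 8 = 318549/2 = 159274.5.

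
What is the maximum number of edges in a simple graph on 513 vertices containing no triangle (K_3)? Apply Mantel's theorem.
ex(513, K_3) = ⌊513^2/4⌋ = 65792

Mantel (1907): a triangle-free graph on n vertices has at most ⌊n^2/4⌋ edges, with equality for the complete bipartite graph K_{⌊n/2⌋, ⌈n/2⌉}. For n = 513: ⌊513^2/4⌋ = ⌊263169/4⌋ = 65792. The extremal graph is K_{256, 257}, which has 256·257 = 65792 edges.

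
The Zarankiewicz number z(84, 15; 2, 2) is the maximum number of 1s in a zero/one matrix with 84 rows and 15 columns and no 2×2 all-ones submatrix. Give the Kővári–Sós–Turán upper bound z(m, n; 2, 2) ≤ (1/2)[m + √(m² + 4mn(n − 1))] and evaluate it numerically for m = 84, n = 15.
z(84, 15; 2, 2) ≤ (1/2)[84 + √(84² + 4·84·15·14)] = (1/2)[84 + √77616] = 181.2982

Kővári–Sós–Turán: let r_1, ..., r_84 be the row sums and z = Σ r_i the total number of 1s. Each pair of columns can share at most one row with both entries 1 (else a 2×2 all-ones block appears), so Σ_i C(r_i, 2) ≤ C(15, 2) = 105. By convexity Σ_i C(r_i, 2) ≥ 84·C(z/84, 2) = z(z − 84)/(2·84), giving z² − 84z − 84·15·14 ≤ 0 and hence z ≤ (1/2)[84 + √(7056 + 4·17640)] = (1/2)[84 + √77616] ≈ (1/2)(84 + 278.5965) = 181.2982.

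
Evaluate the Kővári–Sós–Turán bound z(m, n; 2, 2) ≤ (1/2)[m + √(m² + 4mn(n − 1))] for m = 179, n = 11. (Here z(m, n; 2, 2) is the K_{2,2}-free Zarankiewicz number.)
z(179, 11; 2, 2) ≤ (1/2)[179 + √(179² + 4·179·11·10)] = (1/2)[179 + √110801] = 255.9339

Kővári–Sós–Turán: let r_1, ..., r_179 be the row sums and z = Σ r_i the total number of 1s. Each pair of columns can share at most one row with both entries 1 (else a 2×2 all-ones block appears), so Σ_i C(r_i, 2) ≤ C(11, 2) = 55. By convexity Σ_i C(r_i, 2) ≥ 179·C(z/179, 2) = z(z − 179)/(2·179), giving z² − 179z − 179·11·10 ≤ 0 and hence z ≤ (1/2)[179 + √(32041 + 4·19690)] = (1/2)[179 + √110801] ≈ (1/2)(179 + 332.8678) = 255.9339.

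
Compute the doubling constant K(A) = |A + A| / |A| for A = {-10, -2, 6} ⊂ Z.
K = |A + A| / |A| = 5/3

Enumerate A + A = {a + b : a, b ∈ A}. With |A| = 3, there are |A|^2 = 9 ordered sum pairs; collecting distinct values, A + A = {-20, -12, -4, 4, 12}, so |A + A| = 5. Thus K = 5/3. Here |A + A| = 2|A| − 1 = 5, the minimum possible — so K = 5/3 is minimal, which holds iff A is an arithmetic progression.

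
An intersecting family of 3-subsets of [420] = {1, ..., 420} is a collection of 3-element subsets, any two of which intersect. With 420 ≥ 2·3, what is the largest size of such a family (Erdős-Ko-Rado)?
max |F| = C(419, 2) = 87571

The Erdős-Ko-Rado theorem states: for n ≥ 2k, an intersecting family of k-subsets of an n-element set has size at most C(n − 1, k − 1), with equality for 'star' families {A ⊆ [n] : |A| = k, i ∈ A} (fix an element i). For n = 420, k = 3: C(419, 2) = 87571.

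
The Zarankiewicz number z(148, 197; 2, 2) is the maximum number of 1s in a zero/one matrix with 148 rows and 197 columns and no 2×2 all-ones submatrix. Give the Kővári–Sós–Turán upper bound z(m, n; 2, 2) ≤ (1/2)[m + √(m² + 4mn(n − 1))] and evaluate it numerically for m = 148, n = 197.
z(148, 197; 2, 2) ≤ (1/2)[148 + √(148² + 4·148·197·196)] = (1/2)[148 + √22880208] = 2465.663

Kővári–Sós–Turán: let r_1, ..., r_148 be the row sums and z = Σ r_i the total number of 1s. Each pair of columns can share at most one row with both entries 1 (else a 2×2 all-ones block appears), so Σ_i C(r_i, 2) ≤ C(197, 2) = 19306. By convexity Σ_i C(r_i, 2) ≥ 148·C(z/148, 2) = z(z − 148)/(2·148), giving z² − 148z − 148·197·196 ≤ 0 and hence z ≤ (1/2)[148 + √(21904 + 4·5714576)] = (1/2)[148 + √22880208] ≈ (1/2)(148 + 4783.326) = 2465.663.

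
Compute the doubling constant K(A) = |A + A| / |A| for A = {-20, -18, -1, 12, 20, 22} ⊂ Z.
K = |A + A| / |A| = 20/6 = 10/3

Enumerate A + A = {a + b : a, b ∈ A}. With |A| = 6, there are |A|^2 = 36 ordered sum pairs; collecting distinct values, A + A = {-40, -38, -36, -21, -19, -8, -6, -2, 0, 2, 4, 11, 19, 21, 24, 32, 34, 40, 42, 44}, so |A + A| = 20. Thus K = 20/6 = 10/3. For comparison, the minimum possible |A + A| over all 6-element sets is 2·6 − 1 = 11 (so min K = 11/6), attained only by arithmetic progressions.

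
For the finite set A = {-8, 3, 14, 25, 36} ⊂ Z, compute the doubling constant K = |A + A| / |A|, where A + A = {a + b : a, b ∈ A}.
K = |A + A| / |A| = 9/5

Enumerate A + A = {a + b : a, b ∈ A}. With |A| = 5, there are |A|^2 = 25 ordered sum pairs; collecting distinct values, A + A = {-16, -5, 6, 17, 28, 39, 50, 61, 72}, so |A + A| = 9. Thus K = 9/5. Here |A + A| = 2|A| − 1 = 9, the minimum possible — so K = 9/5 is minimal, which holds iff A is an arithmetic progression.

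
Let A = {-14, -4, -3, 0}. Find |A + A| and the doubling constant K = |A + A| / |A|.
K = |A + A| / |A| = 10/4 = 5/2

Enumerate A + A = {a + b : a, b ∈ A}. With |A| = 4, there are |A|^2 = 16 ordered sum pairs; collecting distinct values, A + A = {-28, -18, -17, -14, -8, -7, -6, -4, -3, 0}, so |A + A| = 10. Thus K = 10/4 = 5/2. For comparison, the minimum possible |A + A| over all 4-element sets is 2·4 − 1 = 7 (so min K = 7/4), attained only by arithmetic progressions.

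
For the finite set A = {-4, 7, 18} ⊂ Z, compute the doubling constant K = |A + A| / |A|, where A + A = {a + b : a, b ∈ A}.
K = |A + A| / |A| = 5/3

Enumerate A + A = {a + b : a, b ∈ A}. With |A| = 3, there are |A|^2 = 9 ordered sum pairs; collecting distinct values, A + A = {-8, 3, 14, 25, 36}, so |A + A| = 5. Thus K = 5/3. Here |A + A| = 2|A| − 1 = 5, the minimum possible — so K = 5/3 is minimal, which holds iff A is an arithmetic progression.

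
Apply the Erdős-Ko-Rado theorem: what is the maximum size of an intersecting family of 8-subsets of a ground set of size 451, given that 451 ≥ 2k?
max |F| = C(450, 7) = 707443393521600

The Erdős-Ko-Rado theorem states: for n ≥ 2k, an intersecting family of k-subsets of an n-element set has size at most C(n − 1, k − 1), with equality for 'star' families {A ⊆ [n] : |A| = k, i ∈ A} (fix an element i). For n = 451, k = 8: C(450, 7) = 707443393521600.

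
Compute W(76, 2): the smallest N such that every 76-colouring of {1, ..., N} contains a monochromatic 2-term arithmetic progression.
W(76, 2) = 76 + 1 = 77

A 2-term AP is any pair of integers, so a monochromatic 2-AP exists iff some colour is used at least twice. With 76 colours, the colouring i ↦ i on {1, ..., 76} uses each colour once, avoiding any monochromatic pair, so W(76, 2) > 76. For {1, ..., 77}, pigeonhole forces two integers of the same colour, which form a monochromatic 2-AP. Hence W(76, 2) = 77.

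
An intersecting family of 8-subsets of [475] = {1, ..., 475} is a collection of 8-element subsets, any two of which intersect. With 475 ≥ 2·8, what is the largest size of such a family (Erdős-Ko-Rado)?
max |F| = C(474, 7) = 1020207249948744

The Erdős-Ko-Rado theorem states: for n ≥ 2k, an intersecting family of k-subsets of an n-element set has size at most C(n − 1, k − 1), with equality for 'star' families {A ⊆ [n] : |A| = k, i ∈ A} (fix an element i). For n = 475, k = 8: C(474, 7) = 1020207249948744.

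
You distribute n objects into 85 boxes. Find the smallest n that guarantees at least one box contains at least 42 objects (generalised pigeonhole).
n = (42 − 1)·85 + 1 = 3486

By the generalised pigeonhole principle, to guarantee some box contains ≥ r objects we need more than (r − 1) · k objects total. Threshold: n = (r − 1) · k + 1. With r = 42 and k = 85: n = 41 · 85 + 1 = 3485 + 1 = 3486. For n = 3485 = 41 · 85, we can put exactly 41 objects in every box, avoiding 42 in any single one — so 3486 is tight.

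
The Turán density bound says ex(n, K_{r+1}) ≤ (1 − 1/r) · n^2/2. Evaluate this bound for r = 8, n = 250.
Turán density bound = (7/8) · 250^2/2 = 109375/4 ≈ 27343.75

Turán's theorem: ex(n, K_{r+1}) is achieved by the complete r-partite Turán graph T(n, r) with parts as balanced as possible, and is at most (1 − 1/r) · n^2/2. For r = 8, n = 250: the density bound is (7/8) · 62500/2 = 109375/4 ≈ 27343.75. The integer-valued extremum is e(T(250, 8)) = 27343, which is strictly less than the density bound 109375/4 since 8 ∤ 250 (the parts of T(250, 8) cannot all be equal).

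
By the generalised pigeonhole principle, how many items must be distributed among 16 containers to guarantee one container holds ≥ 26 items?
n = (26 − 1)·16 + 1 = 401

By the generalised pigeonhole principle, to guarantee some box contains ≥ r objects we need more than (r − 1) · k objects total. Threshold: n = (r − 1) · k + 1. With r = 26 and k = 16: n = 25 · 16 + 1 = 400 + 1 = 401. For n = 400 = 25 · 16, we can put exactly 25 objects in every box, avoiding 26 in any single one — so 401 is tight.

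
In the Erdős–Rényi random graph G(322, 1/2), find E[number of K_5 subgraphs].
E[# K_5] = C(322, 5) · (1/2)^C(5, 2) = 27960661344 / 2^10 = 873770667/32 = 27305333.34375

For each 5-subset S of vertices (there are C(322, 5) = 27960661344 such S), let X_S = 1 if S induces a K_5 (all C(5, 2) = 10 edges present). Then P(X_S = 1) = (1/2)^10 = 1/1024. By linearity of expectation, E[# K_5] = C(322, 5) · (1/2)^10 = 27960661344 / 1024 = 873770667/32 = 27305333.34375.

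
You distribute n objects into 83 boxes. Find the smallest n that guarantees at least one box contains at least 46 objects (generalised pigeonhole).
n = (46 − 1)·83 + 1 = 3736

By the generalised pigeonhole principle, to guarantee some box contains ≥ r objects we need more than (r − 1) · k objects total. Threshold: n = (r − 1) · k + 1. With r = 46 and k = 83: n = 45 · 83 + 1 = 3735 + 1 = 3736. For n = 3735 = 45 · 83, we can put exactly 45 objects in every box, avoiding 46 in any single one — so 3736 is tight.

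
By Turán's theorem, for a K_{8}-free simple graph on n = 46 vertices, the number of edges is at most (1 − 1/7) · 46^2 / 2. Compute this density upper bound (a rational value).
Turán density bound = (6/7) · 46^2/2 = 6348/7 ≈ 906.8571

Turán's theorem: ex(n, K_{r+1}) is achieved by the complete r-partite Turán graph T(n, r) with parts as balanced as possible, and is at most (1 − 1/r) · n^2/2. For r = 7, n = 46: the density bound is (6/7) · 2116/2 = 6348/7 ≈ 906.8571. The integer-valued extremum is e(T(46, 7)) = 906, which is strictly less than the density bound 6348/7 since 7 ∤ 46 (the parts of T(46, 7) cannot all be equal).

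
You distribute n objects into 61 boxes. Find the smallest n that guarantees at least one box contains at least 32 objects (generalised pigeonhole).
n = (32 − 1)·61 + 1 = 1892

By the generalised pigeonhole principle, to guarantee some box contains ≥ r objects we need more than (r − 1) · k objects total. Threshold: n = (r − 1) · k + 1. With r = 32 and k = 61: n = 31 · 61 + 1 = 1891 + 1 = 1892. For n = 1891 = 31 · 61, we can put exactly 31 objects in every box, avoiding 32 in any single one — so 1892 is tight.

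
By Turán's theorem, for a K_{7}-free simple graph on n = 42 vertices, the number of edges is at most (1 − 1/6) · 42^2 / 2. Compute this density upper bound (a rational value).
Turán density bound = (5/6) · 42^2/2 = 735

Turán's theorem: ex(n, K_{r+1}) is achieved by the complete r-partite Turán graph T(n, r) with parts as balanced as possible, and is at most (1 − 1/r) · n^2/2. For r = 6, n = 42: the density bound is (5/6) · 1764/2 = 735. Since 6 ∣ 42, the Turán graph T(42, 6) has parts of equal size 7, and its edge count e(T(42, 6)) = 735 attains the density bound exactly.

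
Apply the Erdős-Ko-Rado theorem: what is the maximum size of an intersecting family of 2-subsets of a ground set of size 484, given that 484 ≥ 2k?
max |F| = C(483, 1) = 483

Erdős-Ko-Rado (1961): when n ≥ 2k, max |F| = C(n−1, k−1). The bound is attained by the star {A : i ∈ A} for any fixed i ∈ [n]. Here C(484−1, 2−1) = C(483, 1) = 483.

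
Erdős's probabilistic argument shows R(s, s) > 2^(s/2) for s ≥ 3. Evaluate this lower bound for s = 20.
2^(20/2) = 1024; so R(20, 20) > 1024

Colour each edge of K_n uniformly at random with red/blue. The expected number of monochromatic K_20 is C(n, 20) · 2 · 2^(−C(20,2)). If C(n, 20) · 2^(1 − C(20,2)) < 1, then with positive probability no monochromatic K_20 exists, so R(20, 20) > n. The standard estimate C(n, 20) ≤ n^20/20! shows this inequality holds whenever n ≤ 2^(20/2) (since 20! · 2^(C(20,2) − 1) > 2^(20^2/2) ≥ n^20). Hence R(20, 20) > 2^(20/2) = 1024.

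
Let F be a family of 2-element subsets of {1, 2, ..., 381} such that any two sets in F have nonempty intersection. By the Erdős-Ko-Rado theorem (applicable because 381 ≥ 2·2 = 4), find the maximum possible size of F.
max |F| = C(380, 1) = 380

Erdős-Ko-Rado (1961): when n ≥ 2k, max |F| = C(n−1, k−1). The bound is attained by the star {A : i ∈ A} for any fixed i ∈ [n]. Here C(381−1, 2−1) = C(380, 1) = 380.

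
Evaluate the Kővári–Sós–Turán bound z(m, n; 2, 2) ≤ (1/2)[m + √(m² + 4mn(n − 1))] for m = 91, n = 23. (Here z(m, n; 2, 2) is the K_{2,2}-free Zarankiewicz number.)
z(91, 23; 2, 2) ≤ (1/2)[91 + √(91² + 4·91·23·22)] = (1/2)[91 + √192465] = 264.8542

Kővári–Sós–Turán: let r_1, ..., r_91 be the row sums and z = Σ r_i the total number of 1s. Each pair of columns can share at most one row with both entries 1 (else a 2×2 all-ones block appears), so Σ_i C(r_i, 2) ≤ C(23, 2) = 253. By convexity Σ_i C(r_i, 2) ≥ 91·C(z/91, 2) = z(z − 91)/(2·91), giving z² − 91z − 91·23·22 ≤ 0 and hence z ≤ (1/2)[91 + √(8281 + 4·46046)] = (1/2)[91 + √192465] ≈ (1/2)(91 + 438.7083) = 264.8542.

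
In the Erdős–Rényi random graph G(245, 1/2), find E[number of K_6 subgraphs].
E[# K_6] = C(245, 6) · (1/2)^C(6, 2) = 282405621960 / 2^15 = 35300702745/4096 ≈ 8618335.631104

For each 6-subset S of vertices (there are C(245, 6) = 282405621960 such S), let X_S = 1 if S induces a K_6 (all C(6, 2) = 15 edges present). Then P(X_S = 1) = (1/2)^15 = 1/32768. By linearity of expectation, E[# K_6] = C(245, 6) · (1/2)^15 = 282405621960 / 32768 = 35300702745/4096 ≈ 8618335.631104.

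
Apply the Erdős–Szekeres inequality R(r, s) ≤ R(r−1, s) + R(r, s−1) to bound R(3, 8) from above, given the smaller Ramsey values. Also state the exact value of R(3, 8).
R(3, 8) ≤ R(2, 8) + R(3, 7) = 8 + 23 = 31; exact value R(3, 8) = 28.

The Erdős–Szekeres recurrence R(r, s) ≤ R(r−1, s) + R(r, s−1) applied to (r, s) = (3, 8) gives
  R(3, 8) ≤ R(2, 8) + R(3, 7) = 8 + 23 = 31.
(Recall R(2, k) = k and R is symmetric.) The recurrence is not tight here (it gives 31, but the exact value is R(3, 8) = 28); the tight upper bound requires a sharper argument than the simple recurrence, combined with a lower-bound construction on K_{27}.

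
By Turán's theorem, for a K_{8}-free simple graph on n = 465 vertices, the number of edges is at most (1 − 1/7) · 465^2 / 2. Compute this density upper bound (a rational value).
Turán density bound = (6/7) · 465^2/2 = 648675/7 ≈ 92667.8571

Turán's theorem: ex(n, K_{r+1}) is achieved by the complete r-partite Turán graph T(n, r) with parts as balanced as possible, and is at most (1 − 1/r) · n^2/2. For r = 7, n = 465: the density bound is (6/7) · 216225/2 = 648675/7 ≈ 92667.8571. The integer-valued extremum is e(T(465, 7)) = 92667, which is strictly less than the density bound 648675/7 since 7 ∤ 465 (the parts of T(465, 7) cannot all be equal).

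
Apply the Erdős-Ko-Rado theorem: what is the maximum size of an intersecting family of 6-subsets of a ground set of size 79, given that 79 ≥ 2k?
max |F| = C(78, 5) = 21111090

The Erdős-Ko-Rado theorem states: for n ≥ 2k, an intersecting family of k-subsets of an n-element set has size at most C(n − 1, k − 1), with equality for 'star' families {A ⊆ [n] : |A| = k, i ∈ A} (fix an element i). For n = 79, k = 6: C(78, 5) = 21111090.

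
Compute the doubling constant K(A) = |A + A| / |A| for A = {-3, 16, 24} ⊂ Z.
K = |A + A| / |A| = 6/3 = 2

Enumerate A + A = {a + b : a, b ∈ A}. With |A| = 3, there are |A|^2 = 9 ordered sum pairs; collecting distinct values, A + A = {-6, 13, 21, 32, 40, 48}, so |A + A| = 6. Thus K = 6/3 = 2. For comparison, the minimum possible |A + A| over all 3-element sets is 2·3 − 1 = 5 (so min K = 5/3), attained only by arithmetic progressions.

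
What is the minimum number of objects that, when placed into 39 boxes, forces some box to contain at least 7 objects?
n = (7 − 1)·39 + 1 = 235

By the generalised pigeonhole principle, to guarantee some box contains ≥ r objects we need more than (r − 1) · k objects total. Threshold: n = (r − 1) · k + 1. With r = 7 and k = 39: n = 6 · 39 + 1 = 234 + 1 = 235. For n = 234 = 6 · 39, we can put exactly 6 objects in every box, avoiding 7 in any single one — so 235 is tight.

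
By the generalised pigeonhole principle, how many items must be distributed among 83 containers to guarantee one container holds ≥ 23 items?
n = (23 − 1)·83 + 1 = 1827

By the generalised pigeonhole principle, to guarantee some box contains ≥ r objects we need more than (r − 1) · k objects total. Threshold: n = (r − 1) · k + 1. With r = 23 and k = 83: n = 22 · 83 + 1 = 1826 + 1 = 1827. For n = 1826 = 22 · 83, we can put exactly 22 objects in every box, avoiding 23 in any single one — so 1827 is tight.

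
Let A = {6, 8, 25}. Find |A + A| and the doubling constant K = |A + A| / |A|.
K = |A + A| / |A| = 6/3 = 2

Enumerate A + A = {a + b : a, b ∈ A}. With |A| = 3, there are |A|^2 = 9 ordered sum pairs; collecting distinct values, A + A = {12, 14, 16, 31, 33, 50}, so |A + A| = 6. Thus K = 6/3 = 2. For comparison, the minimum possible |A + A| over all 3-element sets is 2·3 − 1 = 5 (so min K = 5/3), attained only by arithmetic progressions.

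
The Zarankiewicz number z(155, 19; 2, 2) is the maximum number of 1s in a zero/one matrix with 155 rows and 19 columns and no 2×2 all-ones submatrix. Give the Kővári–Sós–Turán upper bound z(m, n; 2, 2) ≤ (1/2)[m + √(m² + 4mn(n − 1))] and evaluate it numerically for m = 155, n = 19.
z(155, 19; 2, 2) ≤ (1/2)[155 + √(155² + 4·155·19·18)] = (1/2)[155 + √236065] = 320.4326

Kővári–Sós–Turán: let r_1, ..., r_155 be the row sums and z = Σ r_i the total number of 1s. Each pair of columns can share at most one row with both entries 1 (else a 2×2 all-ones block appears), so Σ_i C(r_i, 2) ≤ C(19, 2) = 171. By convexity Σ_i C(r_i, 2) ≥ 155·C(z/155, 2) = z(z − 155)/(2·155), giving z² − 155z − 155·19·18 ≤ 0 and hence z ≤ (1/2)[155 + √(24025 + 4·53010)] = (1/2)[155 + √236065] ≈ (1/2)(155 + 485.8652) = 320.4326.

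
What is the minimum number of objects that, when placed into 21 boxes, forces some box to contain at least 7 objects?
n = (7 − 1)·21 + 1 = 127

By the generalised pigeonhole principle, to guarantee some box contains ≥ r objects we need more than (r − 1) · k objects total. Threshold: n = (r − 1) · k + 1. With r = 7 and k = 21: n = 6 · 21 + 1 = 126 + 1 = 127. For n = 126 = 6 · 21, we can put exactly 6 objects in every box, avoiding 7 in any single one — so 127 is tight.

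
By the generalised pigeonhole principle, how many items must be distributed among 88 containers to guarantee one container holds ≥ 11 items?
n = (11 − 1)·88 + 1 = 881

By the generalised pigeonhole principle, to guarantee some box contains ≥ r objects we need more than (r − 1) · k objects total. Threshold: n = (r − 1) · k + 1. With r = 11 and k = 88: n = 10 · 88 + 1 = 880 + 1 = 881. For n = 880 = 10 · 88, we can put exactly 10 objects in every box, avoiding 11 in any single one — so 881 is tight.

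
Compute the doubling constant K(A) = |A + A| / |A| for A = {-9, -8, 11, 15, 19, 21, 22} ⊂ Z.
K = |A + A| / |A| = 26/7

Enumerate A + A = {a + b : a, b ∈ A}. With |A| = 7, there are |A|^2 = 49 ordered sum pairs; collecting distinct values, A + A = {-18, -17, -16, 2, 3, 6, 7, 10, 11, 12, 13, 14, 22, 26, 30, 32, 33, 34, 36, 37, 38, 40, 41, 42, 43, 44}, so |A + A| = 26. Thus K = 26/7. For comparison, the minimum possible |A + A| over all 7-element sets is 2·7 − 1 = 13 (so min K = 13/7), attained only by arithmetic progressions.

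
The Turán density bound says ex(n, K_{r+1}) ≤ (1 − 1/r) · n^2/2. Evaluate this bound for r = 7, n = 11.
Turán density bound = (6/7) · 11^2/2 = 363/7 ≈ 51.8571

Turán's theorem: ex(n, K_{r+1}) is achieved by the complete r-partite Turán graph T(n, r) with parts as balanced as possible, and is at most (1 − 1/r) · n^2/2. For r = 7, n = 11: the density bound is (6/7) · 121/2 = 363/7 ≈ 51.8571. The integer-valued extremum is e(T(11, 7)) = 51, which is strictly less than the density bound 363/7 since 7 ∤ 11 (the parts of T(11, 7) cannot all be equal).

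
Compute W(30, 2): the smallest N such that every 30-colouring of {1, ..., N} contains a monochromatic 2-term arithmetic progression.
W(30, 2) = 30 + 1 = 31

A 2-term AP is any pair of integers, so a monochromatic 2-AP exists iff some colour is used at least twice. With 30 colours, the colouring i ↦ i on {1, ..., 30} uses each colour once, avoiding any monochromatic pair, so W(30, 2) > 30. For {1, ..., 31}, pigeonhole forces two integers of the same colour, which form a monochromatic 2-AP. Hence W(30, 2) = 31.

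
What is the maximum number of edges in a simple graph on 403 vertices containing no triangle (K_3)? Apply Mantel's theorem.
ex(403, K_3) = ⌊403^2/4⌋ = 40602

Mantel (1907): a triangle-free graph on n vertices has at most ⌊n^2/4⌋ edges, with equality for the complete bipartite graph K_{⌊n/2⌋, ⌈n/2⌉}. For n = 403: ⌊403^2/4⌋ = ⌊162409/4⌋ = 40602. The extremal graph is K_{201, 202}, which has 201·202 = 40602 edges.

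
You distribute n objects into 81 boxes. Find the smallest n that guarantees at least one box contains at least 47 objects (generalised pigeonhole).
n = (47 − 1)·81 + 1 = 3727

By the generalised pigeonhole principle, to guarantee some box contains ≥ r objects we need more than (r − 1) · k objects total. Threshold: n = (r − 1) · k + 1. With r = 47 and k = 81: n = 46 · 81 + 1 = 3726 + 1 = 3727. For n = 3726 = 46 · 81, we can put exactly 46 objects in every box, avoiding 47 in any single one — so 3727 is tight.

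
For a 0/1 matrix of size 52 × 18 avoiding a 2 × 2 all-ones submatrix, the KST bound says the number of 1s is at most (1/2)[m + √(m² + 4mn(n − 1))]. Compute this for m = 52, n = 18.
z(52, 18; 2, 2) ≤ (1/2)[52 + √(52² + 4·52·18·17)] = (1/2)[52 + √66352] = 154.7944

Kővári–Sós–Turán: let r_1, ..., r_52 be the row sums and z = Σ r_i the total number of 1s. Each pair of columns can share at most one row with both entries 1 (else a 2×2 all-ones block appears), so Σ_i C(r_i, 2) ≤ C(18, 2) = 153. By convexity Σ_i C(r_i, 2) ≥ 52·C(z/52, 2) = z(z − 52)/(2·52), giving z² − 52z − 52·18·17 ≤ 0 and hence z ≤ (1/2)[52 + √(2704 + 4·15912)] = (1/2)[52 + √66352] ≈ (1/2)(52 + 257.5888) = 154.7944.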